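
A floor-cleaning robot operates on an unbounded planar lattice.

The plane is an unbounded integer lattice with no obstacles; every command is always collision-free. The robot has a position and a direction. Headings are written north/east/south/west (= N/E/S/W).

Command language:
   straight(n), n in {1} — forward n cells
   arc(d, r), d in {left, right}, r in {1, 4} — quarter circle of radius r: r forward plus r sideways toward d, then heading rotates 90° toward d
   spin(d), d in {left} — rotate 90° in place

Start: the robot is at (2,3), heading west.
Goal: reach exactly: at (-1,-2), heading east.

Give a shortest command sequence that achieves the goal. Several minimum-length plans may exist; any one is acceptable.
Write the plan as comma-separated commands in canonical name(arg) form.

begin: at (2,3), heading west
1. arc(left, 4) → at (-2,-1), heading south
2. arc(left, 1) → at (-1,-2), heading east
minimal: 2 command(s), checked below 2.

arc(left, 4), arc(left, 1)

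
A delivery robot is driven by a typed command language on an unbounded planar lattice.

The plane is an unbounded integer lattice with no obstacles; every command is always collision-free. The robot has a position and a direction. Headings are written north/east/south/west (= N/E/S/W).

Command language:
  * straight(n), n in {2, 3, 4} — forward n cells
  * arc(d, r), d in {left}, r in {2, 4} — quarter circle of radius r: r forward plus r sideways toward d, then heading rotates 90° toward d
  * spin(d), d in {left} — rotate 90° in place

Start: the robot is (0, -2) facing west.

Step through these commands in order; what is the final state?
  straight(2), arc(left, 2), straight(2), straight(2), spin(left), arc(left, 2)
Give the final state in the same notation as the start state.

(-2, -6) facing north

start: (0, -2) facing west
t=1 straight(2) ⇒ (-2, -2) facing west
t=2 arc(left, 2) ⇒ (-4, -4) facing south
t=3 straight(2) ⇒ (-4, -6) facing south
t=4 straight(2) ⇒ (-4, -8) facing south
t=5 spin(left) ⇒ (-4, -8) facing east
t=6 arc(left, 2) ⇒ (-2, -6) facing north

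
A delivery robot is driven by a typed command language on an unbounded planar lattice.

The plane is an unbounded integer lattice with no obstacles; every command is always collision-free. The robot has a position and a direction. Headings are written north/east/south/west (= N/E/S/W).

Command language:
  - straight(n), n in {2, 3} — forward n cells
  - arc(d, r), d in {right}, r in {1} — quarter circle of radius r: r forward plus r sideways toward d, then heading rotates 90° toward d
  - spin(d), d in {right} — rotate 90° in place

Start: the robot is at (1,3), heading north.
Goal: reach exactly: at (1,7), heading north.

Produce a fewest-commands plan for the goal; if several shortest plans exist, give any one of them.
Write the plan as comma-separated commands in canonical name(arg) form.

from: at (1,3), heading north
step 1 (straight(2)): at (1,5), heading north
step 2 (straight(2)): at (1,7), heading north
minimal: 2 command(s), checked below 2.

straight(2), straight(2)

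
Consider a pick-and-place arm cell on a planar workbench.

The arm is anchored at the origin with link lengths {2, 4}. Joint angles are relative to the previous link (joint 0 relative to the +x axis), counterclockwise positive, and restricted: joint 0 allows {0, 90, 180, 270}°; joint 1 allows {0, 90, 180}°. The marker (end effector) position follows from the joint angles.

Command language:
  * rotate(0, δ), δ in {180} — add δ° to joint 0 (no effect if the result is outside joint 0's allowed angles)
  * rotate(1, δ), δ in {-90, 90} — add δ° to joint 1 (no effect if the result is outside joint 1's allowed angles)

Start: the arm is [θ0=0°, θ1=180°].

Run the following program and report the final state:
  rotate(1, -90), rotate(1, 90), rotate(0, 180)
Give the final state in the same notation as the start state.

start: [θ0=0°, θ1=180°]
1. rotate(1, -90) → [θ0=0°, θ1=90°]
2. rotate(1, 90) → [θ0=0°, θ1=180°]
3. rotate(0, 180) → [θ0=180°, θ1=180°]

[θ0=180°, θ1=180°]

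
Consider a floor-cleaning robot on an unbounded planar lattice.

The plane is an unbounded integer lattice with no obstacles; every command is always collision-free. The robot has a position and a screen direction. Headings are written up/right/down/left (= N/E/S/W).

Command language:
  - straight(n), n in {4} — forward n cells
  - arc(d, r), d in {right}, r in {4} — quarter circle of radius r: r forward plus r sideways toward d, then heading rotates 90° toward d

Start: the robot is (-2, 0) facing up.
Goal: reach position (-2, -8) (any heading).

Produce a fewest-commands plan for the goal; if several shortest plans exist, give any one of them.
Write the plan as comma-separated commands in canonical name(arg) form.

arc(right, 4), arc(right, 4), straight(4), arc(right, 4), straight(4)

t0: (-2, 0) facing up
[1] after arc(right, 4): (2, 4) facing right
[2] after arc(right, 4): (6, 0) facing down
[3] after straight(4): (6, -4) facing down
[4] after arc(right, 4): (2, -8) facing left
[5] after straight(4): (-2, -8) facing left
shorter routes all fall short; 5 is best.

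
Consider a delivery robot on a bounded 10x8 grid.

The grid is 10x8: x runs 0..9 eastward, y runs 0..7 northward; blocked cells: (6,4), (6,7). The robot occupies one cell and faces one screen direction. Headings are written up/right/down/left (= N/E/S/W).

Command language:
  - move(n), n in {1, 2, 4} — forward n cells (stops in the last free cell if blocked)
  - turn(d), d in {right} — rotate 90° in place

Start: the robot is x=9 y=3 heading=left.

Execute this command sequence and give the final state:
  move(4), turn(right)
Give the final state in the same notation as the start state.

x=5 y=3 heading=up

t0: x=9 y=3 heading=left
1. move(4) → x=5 y=3 heading=left
2. turn(right) → x=5 y=3 heading=up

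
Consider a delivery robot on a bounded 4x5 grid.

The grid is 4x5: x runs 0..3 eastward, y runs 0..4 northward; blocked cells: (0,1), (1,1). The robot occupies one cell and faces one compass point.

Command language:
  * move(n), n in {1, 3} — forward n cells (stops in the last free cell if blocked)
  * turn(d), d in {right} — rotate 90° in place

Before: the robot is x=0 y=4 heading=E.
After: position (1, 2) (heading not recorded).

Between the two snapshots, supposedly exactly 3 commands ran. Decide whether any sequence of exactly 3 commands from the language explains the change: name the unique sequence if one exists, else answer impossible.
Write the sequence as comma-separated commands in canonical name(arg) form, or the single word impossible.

key: order matters: swapping move(1) and move(3) lands elsewhere
begin: x=0 y=4 heading=E
1. move(1) → x=1 y=4 heading=E
2. turn(right) → x=1 y=4 heading=S
3. move(3) → x=1 y=2 heading=S
no rival 3-sequence matches.

move(1), turn(right), move(3)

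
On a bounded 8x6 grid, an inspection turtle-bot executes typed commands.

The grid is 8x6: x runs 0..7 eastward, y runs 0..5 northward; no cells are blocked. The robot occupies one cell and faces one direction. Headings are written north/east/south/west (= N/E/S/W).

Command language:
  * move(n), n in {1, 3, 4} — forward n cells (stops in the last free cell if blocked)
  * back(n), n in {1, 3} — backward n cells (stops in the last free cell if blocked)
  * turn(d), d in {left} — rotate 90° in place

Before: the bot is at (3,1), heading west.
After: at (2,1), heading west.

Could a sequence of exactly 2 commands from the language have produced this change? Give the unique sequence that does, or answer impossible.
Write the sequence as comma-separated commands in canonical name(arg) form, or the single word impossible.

key: order matters: swapping back(3) and move(4) lands elsewhere
from: at (3,1), heading west
t=1 back(3) ⇒ at (6,1), heading west
t=2 move(4) ⇒ at (2,1), heading west
no rival 2-sequence matches.

back(3), move(4)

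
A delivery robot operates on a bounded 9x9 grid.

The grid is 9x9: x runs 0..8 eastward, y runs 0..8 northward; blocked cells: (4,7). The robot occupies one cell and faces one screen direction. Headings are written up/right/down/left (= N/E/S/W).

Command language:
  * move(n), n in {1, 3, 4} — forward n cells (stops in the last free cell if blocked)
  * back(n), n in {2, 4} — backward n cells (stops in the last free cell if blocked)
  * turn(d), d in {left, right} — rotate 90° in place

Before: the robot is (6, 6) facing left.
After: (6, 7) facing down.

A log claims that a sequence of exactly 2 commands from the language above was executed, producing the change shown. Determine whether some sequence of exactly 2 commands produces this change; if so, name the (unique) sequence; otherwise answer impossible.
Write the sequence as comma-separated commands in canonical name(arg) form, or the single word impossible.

checked all 2-command options: none fits.

impossible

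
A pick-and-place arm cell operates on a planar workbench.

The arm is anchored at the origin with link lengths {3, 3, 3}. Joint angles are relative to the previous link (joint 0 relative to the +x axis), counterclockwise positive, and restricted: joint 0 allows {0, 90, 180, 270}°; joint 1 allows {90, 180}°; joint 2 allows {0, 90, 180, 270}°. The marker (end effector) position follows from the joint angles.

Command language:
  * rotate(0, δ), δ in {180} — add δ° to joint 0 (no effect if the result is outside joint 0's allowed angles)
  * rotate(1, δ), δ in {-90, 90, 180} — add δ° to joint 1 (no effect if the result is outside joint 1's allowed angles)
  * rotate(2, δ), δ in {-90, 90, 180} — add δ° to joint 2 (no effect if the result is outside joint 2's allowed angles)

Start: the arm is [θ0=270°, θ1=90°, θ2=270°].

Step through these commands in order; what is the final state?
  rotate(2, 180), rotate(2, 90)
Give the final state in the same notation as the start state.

from: [θ0=270°, θ1=90°, θ2=270°]
1. rotate(2, 180) → [θ0=270°, θ1=90°, θ2=90°]
2. rotate(2, 90) → [θ0=270°, θ1=90°, θ2=180°]

[θ0=270°, θ1=90°, θ2=180°]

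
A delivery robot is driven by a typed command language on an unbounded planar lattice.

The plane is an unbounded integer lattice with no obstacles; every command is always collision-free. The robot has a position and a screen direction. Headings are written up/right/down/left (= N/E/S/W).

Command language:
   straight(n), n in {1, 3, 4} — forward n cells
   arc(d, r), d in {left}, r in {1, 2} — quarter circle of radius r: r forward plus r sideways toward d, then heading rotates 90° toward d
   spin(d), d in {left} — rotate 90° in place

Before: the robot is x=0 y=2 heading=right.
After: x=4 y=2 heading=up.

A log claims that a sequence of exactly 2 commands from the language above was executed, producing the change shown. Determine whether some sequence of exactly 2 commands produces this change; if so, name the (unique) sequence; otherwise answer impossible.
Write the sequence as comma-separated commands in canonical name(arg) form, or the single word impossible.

straight(4), spin(left)

key: order matters: swapping straight(4) and spin(left) lands elsewhere
initial: x=0 y=2 heading=right
step 1 (straight(4)): x=4 y=2 heading=right
step 2 (spin(left)): x=4 y=2 heading=up
uniquely the one of 36 2-step routes that fits.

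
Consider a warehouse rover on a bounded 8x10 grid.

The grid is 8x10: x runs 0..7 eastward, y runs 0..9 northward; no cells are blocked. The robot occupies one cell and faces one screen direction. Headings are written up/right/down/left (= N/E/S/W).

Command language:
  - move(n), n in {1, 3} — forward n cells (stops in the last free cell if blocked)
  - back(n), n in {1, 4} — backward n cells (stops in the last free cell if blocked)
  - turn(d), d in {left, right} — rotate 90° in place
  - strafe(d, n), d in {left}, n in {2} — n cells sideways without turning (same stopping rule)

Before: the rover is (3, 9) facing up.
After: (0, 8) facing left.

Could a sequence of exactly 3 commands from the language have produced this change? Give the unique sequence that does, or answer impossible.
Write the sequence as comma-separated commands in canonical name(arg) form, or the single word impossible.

back(1), turn(left), move(3)

key: running move(3) before back(1) would end elsewhere — order is forced
initial: (3, 9) facing up
[1] after back(1): (3, 8) facing up
[2] after turn(left): (3, 8) facing left
[3] after move(3): (0, 8) facing left
all 343 alternatives checked — unique.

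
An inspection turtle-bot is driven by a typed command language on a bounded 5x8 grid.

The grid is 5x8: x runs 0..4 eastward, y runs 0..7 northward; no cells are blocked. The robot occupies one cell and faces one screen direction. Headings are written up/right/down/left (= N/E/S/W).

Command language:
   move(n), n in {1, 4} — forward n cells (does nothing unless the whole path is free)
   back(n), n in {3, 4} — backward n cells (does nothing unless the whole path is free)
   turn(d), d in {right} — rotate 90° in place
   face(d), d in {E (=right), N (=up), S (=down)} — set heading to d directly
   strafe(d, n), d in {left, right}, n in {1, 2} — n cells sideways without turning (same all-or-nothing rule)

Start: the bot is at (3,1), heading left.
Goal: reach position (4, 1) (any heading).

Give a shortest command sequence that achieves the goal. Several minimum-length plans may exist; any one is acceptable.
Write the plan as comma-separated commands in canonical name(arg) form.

from: at (3,1), heading left
step 1 (face(N)): at (3,1), heading up
step 2 (strafe(right, 1)): at (4,1), heading up
minimal: 2 command(s), checked below 2.

face(N), strafe(right, 1)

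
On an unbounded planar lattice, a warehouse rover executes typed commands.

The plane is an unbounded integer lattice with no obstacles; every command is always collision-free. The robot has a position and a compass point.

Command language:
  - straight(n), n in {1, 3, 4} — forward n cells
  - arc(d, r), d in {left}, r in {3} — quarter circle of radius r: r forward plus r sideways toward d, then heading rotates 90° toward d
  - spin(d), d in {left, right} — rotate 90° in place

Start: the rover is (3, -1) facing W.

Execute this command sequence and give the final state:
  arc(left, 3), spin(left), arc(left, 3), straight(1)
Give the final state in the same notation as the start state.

(3, 0) facing N

from: (3, -1) facing W
step 1 (arc(left, 3)): (0, -4) facing S
step 2 (spin(left)): (0, -4) facing E
step 3 (arc(left, 3)): (3, -1) facing N
step 4 (straight(1)): (3, 0) facing N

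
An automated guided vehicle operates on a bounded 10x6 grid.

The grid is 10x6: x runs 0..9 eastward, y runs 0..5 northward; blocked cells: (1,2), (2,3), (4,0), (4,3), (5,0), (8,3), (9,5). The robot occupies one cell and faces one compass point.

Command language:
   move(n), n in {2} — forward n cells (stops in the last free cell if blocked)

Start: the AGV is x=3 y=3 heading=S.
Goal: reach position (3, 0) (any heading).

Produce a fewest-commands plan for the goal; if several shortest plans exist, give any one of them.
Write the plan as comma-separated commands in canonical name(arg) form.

move(2), move(2)

start: x=3 y=3 heading=S
t=1 move(2) ⇒ x=3 y=1 heading=S
t=2 move(2) ⇒ x=3 y=0 heading=S
minimal: 2 command(s), checked below 2.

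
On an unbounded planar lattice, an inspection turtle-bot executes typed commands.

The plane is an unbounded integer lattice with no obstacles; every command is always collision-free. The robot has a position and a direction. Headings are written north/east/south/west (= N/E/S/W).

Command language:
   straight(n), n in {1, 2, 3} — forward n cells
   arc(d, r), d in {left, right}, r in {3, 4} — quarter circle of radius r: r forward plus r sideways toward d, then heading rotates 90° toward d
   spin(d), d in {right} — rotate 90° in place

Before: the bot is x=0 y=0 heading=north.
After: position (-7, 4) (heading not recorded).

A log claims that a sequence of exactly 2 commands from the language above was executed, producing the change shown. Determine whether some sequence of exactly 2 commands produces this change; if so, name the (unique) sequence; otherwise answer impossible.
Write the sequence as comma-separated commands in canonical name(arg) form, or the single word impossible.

key: running straight(3) before arc(left, 4) would end elsewhere — order is forced
from: x=0 y=0 heading=north
[1] after arc(left, 4): x=-4 y=4 heading=west
[2] after straight(3): x=-7 y=4 heading=west
no other 2-command option fits: unique.

arc(left, 4), straight(3)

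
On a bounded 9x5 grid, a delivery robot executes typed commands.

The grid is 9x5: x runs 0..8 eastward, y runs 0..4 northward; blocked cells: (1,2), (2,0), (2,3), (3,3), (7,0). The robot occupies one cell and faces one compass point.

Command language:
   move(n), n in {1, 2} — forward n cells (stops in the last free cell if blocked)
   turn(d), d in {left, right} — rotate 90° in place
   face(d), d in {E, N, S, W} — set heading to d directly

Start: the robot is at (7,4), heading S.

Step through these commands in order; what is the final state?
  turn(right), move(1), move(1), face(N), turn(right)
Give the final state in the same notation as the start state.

at (5,4), heading E

start: at (7,4), heading S
t=1 turn(right) ⇒ at (7,4), heading W
t=2 move(1) ⇒ at (6,4), heading W
t=3 move(1) ⇒ at (5,4), heading W
t=4 face(N) ⇒ at (5,4), heading N
t=5 turn(right) ⇒ at (5,4), heading E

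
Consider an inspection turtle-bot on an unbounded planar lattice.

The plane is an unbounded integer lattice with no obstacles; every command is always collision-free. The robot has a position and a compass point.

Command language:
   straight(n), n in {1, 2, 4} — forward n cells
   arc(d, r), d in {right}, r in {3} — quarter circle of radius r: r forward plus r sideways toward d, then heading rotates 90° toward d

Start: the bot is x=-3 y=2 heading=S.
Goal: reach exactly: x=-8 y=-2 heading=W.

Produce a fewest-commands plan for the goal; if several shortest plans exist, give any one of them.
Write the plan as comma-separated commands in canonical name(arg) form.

straight(1), arc(right, 3), straight(2)

begin: x=-3 y=2 heading=S
step 1 (straight(1)): x=-3 y=1 heading=S
step 2 (arc(right, 3)): x=-6 y=-2 heading=W
step 3 (straight(2)): x=-8 y=-2 heading=W
minimal: 3 command(s), checked below 3.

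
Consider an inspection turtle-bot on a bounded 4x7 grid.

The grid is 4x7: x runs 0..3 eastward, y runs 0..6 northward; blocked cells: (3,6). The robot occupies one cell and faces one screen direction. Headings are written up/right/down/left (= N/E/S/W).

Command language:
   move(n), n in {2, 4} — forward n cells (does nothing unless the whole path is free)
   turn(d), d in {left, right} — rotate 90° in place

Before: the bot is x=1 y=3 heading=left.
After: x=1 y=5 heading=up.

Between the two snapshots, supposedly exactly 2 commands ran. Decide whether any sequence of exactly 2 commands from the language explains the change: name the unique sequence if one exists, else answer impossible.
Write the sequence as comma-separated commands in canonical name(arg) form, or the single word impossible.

turn(right), move(2)

key: cell and facing (now N) both changed — the 2 commands mix motion and turning
t0: x=1 y=3 heading=left
t=1 turn(right) ⇒ x=1 y=3 heading=up
t=2 move(2) ⇒ x=1 y=5 heading=up
all 16 alternatives checked — unique.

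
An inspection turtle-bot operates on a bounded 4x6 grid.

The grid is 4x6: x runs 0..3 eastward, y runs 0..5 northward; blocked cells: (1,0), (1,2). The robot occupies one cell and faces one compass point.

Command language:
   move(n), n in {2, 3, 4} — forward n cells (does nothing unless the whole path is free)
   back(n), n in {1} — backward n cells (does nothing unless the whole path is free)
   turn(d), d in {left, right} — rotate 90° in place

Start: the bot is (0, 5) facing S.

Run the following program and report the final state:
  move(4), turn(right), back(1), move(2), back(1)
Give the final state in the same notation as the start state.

(2, 1) facing W

initial: (0, 5) facing S
1. move(4) → (0, 1) facing S
2. turn(right) → (0, 1) facing W
3. back(1) → (1, 1) facing W
4. move(2) → (1, 1) facing W
5. back(1) → (2, 1) facing W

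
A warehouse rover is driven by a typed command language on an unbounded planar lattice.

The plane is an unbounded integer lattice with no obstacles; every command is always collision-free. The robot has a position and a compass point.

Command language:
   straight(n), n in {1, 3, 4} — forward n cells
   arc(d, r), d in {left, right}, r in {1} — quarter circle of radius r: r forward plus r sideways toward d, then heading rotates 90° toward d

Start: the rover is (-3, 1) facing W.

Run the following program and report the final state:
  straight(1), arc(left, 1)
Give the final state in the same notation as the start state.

from: (-3, 1) facing W
1. straight(1) → (-4, 1) facing W
2. arc(left, 1) → (-5, 0) facing S

(-5, 0) facing S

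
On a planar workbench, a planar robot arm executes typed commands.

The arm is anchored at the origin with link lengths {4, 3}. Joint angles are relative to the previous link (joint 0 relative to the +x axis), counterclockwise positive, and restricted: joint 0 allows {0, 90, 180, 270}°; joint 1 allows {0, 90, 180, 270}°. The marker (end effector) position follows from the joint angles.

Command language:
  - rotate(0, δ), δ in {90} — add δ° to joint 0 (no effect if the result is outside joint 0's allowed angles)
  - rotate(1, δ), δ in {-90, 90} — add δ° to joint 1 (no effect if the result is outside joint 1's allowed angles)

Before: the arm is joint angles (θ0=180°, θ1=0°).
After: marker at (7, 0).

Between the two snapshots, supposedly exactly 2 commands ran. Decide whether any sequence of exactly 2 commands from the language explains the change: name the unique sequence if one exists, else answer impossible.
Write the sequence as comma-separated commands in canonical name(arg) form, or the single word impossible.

initial: joint angles (θ0=180°, θ1=0°)
[1] after rotate(0, 90): joint angles (θ0=270°, θ1=0°)
[2] after rotate(0, 90): joint angles (θ0=0°, θ1=0°)
uniquely the one of 9 2-step routes that fits.

rotate(0, 90), rotate(0, 90)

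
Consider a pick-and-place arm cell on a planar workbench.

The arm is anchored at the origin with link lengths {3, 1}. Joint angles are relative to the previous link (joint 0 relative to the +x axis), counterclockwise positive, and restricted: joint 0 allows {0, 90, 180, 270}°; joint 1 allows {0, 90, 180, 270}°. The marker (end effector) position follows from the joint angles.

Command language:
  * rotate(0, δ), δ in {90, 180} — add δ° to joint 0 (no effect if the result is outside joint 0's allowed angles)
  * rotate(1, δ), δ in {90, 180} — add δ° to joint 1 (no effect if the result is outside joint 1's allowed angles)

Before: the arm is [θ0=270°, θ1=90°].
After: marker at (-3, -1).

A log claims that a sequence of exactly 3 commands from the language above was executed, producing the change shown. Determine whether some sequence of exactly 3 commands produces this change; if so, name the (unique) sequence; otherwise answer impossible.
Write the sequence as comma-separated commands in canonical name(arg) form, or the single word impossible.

rotate(0, 90), rotate(0, 90), rotate(0, 90)

from: [θ0=270°, θ1=90°]
1. rotate(0, 90) → [θ0=0°, θ1=90°]
2. rotate(0, 90) → [θ0=90°, θ1=90°]
3. rotate(0, 90) → [θ0=180°, θ1=90°]
no other 3-command option fits: unique.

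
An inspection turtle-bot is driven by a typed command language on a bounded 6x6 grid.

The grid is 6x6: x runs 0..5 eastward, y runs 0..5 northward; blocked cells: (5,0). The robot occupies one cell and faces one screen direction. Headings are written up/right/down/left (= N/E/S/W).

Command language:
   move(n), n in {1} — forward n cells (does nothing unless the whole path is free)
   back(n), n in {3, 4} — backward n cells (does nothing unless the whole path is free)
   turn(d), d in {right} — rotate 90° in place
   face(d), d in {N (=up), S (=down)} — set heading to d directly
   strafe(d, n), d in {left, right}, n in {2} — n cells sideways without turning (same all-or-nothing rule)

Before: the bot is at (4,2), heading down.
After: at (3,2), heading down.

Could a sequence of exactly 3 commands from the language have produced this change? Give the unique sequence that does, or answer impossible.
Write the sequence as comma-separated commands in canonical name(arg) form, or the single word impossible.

turn(right), move(1), face(S)

key: heading stays S — rotations cancel among the 3 commands
initial: at (4,2), heading down
1. turn(right) → at (4,2), heading left
2. move(1) → at (3,2), heading left
3. face(S) → at (3,2), heading down
all 512 alternatives checked — unique.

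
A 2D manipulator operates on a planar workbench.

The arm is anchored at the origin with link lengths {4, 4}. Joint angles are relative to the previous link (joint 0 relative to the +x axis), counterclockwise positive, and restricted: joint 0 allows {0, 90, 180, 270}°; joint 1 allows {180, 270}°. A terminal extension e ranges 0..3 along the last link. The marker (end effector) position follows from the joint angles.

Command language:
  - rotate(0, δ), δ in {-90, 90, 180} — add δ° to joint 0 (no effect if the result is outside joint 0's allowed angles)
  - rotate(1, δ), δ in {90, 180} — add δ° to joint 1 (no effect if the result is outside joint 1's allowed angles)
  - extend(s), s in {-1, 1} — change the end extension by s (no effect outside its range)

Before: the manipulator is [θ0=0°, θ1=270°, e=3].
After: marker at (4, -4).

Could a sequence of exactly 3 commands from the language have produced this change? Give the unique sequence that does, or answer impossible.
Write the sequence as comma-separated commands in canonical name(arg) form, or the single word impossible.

initial: [θ0=0°, θ1=270°, e=3]
[1] after extend(-1): [θ0=0°, θ1=270°, e=2]
[2] after extend(-1): [θ0=0°, θ1=270°, e=1]
[3] after extend(-1): [θ0=0°, θ1=270°, e=0]
no rival 3-sequence matches.

extend(-1), extend(-1), extend(-1)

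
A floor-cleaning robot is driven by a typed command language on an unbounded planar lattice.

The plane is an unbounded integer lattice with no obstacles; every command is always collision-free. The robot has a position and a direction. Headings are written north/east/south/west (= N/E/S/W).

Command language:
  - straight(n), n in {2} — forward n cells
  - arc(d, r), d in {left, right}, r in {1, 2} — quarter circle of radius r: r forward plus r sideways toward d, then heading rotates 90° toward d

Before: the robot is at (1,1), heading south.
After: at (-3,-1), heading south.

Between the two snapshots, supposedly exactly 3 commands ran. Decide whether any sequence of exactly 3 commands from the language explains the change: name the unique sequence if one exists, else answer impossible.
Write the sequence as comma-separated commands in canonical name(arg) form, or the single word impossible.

key: order matters: swapping arc(right, 1) and arc(left, 1) lands elsewhere
begin: at (1,1), heading south
step 1 (arc(right, 1)): at (0,0), heading west
step 2 (straight(2)): at (-2,0), heading west
step 3 (arc(left, 1)): at (-3,-1), heading south
all 125 alternatives checked — unique.

arc(right, 1), straight(2), arc(left, 1)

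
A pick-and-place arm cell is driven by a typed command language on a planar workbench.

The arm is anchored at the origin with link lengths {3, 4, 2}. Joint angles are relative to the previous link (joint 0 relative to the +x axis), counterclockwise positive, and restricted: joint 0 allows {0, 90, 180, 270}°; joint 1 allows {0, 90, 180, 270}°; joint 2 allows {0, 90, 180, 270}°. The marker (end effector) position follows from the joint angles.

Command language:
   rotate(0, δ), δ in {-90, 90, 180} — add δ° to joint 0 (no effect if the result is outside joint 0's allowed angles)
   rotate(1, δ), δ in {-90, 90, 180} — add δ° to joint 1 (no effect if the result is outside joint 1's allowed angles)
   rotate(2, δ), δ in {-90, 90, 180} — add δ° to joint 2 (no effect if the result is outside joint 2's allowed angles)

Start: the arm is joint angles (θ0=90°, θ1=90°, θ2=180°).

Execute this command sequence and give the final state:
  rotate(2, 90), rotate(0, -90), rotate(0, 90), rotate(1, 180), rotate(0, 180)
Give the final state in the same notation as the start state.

initial: joint angles (θ0=90°, θ1=90°, θ2=180°)
step 1 (rotate(2, 90)): joint angles (θ0=90°, θ1=90°, θ2=270°)
step 2 (rotate(0, -90)): joint angles (θ0=0°, θ1=90°, θ2=270°)
step 3 (rotate(0, 90)): joint angles (θ0=90°, θ1=90°, θ2=270°)
step 4 (rotate(1, 180)): joint angles (θ0=90°, θ1=270°, θ2=270°)
step 5 (rotate(0, 180)): joint angles (θ0=270°, θ1=270°, θ2=270°)

joint angles (θ0=270°, θ1=270°, θ2=270°)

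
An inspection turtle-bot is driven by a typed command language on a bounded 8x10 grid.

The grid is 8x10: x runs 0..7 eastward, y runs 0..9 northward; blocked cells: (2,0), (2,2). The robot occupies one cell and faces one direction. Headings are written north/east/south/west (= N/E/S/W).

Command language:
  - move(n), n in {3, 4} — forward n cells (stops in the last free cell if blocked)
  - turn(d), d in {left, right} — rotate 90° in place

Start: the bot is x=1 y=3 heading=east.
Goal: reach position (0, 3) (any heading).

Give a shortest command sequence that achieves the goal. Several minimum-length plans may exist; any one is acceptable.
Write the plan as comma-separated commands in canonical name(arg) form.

initial: x=1 y=3 heading=east
t=1 turn(right) ⇒ x=1 y=3 heading=south
t=2 turn(right) ⇒ x=1 y=3 heading=west
t=3 move(4) ⇒ x=0 y=3 heading=west
minimal: 3 command(s), checked below 3.

turn(right), turn(right), move(4)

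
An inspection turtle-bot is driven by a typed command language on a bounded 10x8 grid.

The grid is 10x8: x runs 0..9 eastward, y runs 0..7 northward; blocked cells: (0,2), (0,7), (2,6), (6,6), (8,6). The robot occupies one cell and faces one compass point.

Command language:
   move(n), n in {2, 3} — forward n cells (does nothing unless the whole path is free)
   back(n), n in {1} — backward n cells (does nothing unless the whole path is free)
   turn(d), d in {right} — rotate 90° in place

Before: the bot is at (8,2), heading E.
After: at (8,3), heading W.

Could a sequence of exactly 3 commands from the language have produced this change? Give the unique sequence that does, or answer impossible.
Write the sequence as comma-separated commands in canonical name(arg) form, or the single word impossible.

key: position moved to (8,3) AND the heading swung to W — translation plus rotation needed
start: at (8,2), heading E
1. turn(right) → at (8,2), heading S
2. back(1) → at (8,3), heading S
3. turn(right) → at (8,3), heading W
all 64 alternatives checked — unique.

turn(right), back(1), turn(right)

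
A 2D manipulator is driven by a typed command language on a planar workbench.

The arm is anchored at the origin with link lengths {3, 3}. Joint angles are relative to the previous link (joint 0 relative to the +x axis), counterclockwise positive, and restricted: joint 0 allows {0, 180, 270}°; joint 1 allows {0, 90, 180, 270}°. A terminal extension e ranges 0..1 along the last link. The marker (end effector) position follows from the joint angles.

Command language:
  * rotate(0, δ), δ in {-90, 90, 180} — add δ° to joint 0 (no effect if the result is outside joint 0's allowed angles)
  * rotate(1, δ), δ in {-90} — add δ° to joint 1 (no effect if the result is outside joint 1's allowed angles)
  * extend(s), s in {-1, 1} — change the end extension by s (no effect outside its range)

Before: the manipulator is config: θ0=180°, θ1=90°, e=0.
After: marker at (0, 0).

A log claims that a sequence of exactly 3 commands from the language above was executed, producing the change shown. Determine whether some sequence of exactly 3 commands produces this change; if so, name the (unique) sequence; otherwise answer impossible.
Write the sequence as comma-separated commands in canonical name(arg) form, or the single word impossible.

from: config: θ0=180°, θ1=90°, e=0
t=1 rotate(1, -90) ⇒ config: θ0=180°, θ1=0°, e=0
t=2 rotate(1, -90) ⇒ config: θ0=180°, θ1=270°, e=0
t=3 rotate(1, -90) ⇒ config: θ0=180°, θ1=180°, e=0
all 216 alternatives checked — unique.

rotate(1, -90), rotate(1, -90), rotate(1, -90)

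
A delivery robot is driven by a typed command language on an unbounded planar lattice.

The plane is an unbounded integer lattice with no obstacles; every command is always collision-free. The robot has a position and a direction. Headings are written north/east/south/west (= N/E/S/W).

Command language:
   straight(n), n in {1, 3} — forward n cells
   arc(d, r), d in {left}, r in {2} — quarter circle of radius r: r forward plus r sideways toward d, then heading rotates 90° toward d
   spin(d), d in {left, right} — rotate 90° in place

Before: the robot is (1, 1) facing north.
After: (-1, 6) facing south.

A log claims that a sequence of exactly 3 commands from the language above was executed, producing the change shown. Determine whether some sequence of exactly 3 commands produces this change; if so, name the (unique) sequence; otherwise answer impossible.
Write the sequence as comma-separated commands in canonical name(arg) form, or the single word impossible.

key: position moved to (-1,6) AND the heading swung to S — translation plus rotation needed
begin: (1, 1) facing north
step 1 (straight(3)): (1, 4) facing north
step 2 (arc(left, 2)): (-1, 6) facing west
step 3 (spin(left)): (-1, 6) facing south
no other 3-command option fits: unique.

straight(3), arc(left, 2), spin(left)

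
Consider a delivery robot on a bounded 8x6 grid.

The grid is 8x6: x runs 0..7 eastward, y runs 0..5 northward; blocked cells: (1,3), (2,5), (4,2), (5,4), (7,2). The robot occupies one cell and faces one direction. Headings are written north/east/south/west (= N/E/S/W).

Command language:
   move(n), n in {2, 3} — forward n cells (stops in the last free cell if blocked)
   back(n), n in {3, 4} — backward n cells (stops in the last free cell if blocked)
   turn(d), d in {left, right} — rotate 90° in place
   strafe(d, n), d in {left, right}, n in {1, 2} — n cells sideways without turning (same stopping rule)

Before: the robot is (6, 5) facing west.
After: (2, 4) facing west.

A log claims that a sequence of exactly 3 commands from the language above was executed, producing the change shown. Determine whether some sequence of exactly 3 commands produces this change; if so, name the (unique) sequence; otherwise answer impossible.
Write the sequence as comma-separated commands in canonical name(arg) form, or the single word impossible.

move(2), strafe(left, 1), move(2)

key: heading stays W — no command in the sequence turns
t0: (6, 5) facing west
1. move(2) → (4, 5) facing west
2. strafe(left, 1) → (4, 4) facing west
3. move(2) → (2, 4) facing west
no rival 3-sequence matches.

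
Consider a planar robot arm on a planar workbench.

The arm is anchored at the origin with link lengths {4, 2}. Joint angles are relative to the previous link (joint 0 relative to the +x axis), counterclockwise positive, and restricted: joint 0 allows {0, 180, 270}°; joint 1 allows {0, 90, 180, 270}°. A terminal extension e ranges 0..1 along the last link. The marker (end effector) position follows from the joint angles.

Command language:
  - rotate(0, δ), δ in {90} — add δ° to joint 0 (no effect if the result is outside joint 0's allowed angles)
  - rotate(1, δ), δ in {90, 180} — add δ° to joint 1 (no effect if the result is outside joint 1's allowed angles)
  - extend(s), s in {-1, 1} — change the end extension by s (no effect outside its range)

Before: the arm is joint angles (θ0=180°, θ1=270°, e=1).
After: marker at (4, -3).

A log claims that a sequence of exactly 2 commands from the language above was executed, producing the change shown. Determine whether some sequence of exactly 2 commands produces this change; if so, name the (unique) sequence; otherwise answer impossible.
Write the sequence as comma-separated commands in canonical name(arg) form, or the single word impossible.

start: joint angles (θ0=180°, θ1=270°, e=1)
t=1 rotate(0, 90) ⇒ joint angles (θ0=270°, θ1=270°, e=1)
t=2 rotate(0, 90) ⇒ joint angles (θ0=0°, θ1=270°, e=1)
uniquely the one of 25 2-step routes that fits.

rotate(0, 90), rotate(0, 90)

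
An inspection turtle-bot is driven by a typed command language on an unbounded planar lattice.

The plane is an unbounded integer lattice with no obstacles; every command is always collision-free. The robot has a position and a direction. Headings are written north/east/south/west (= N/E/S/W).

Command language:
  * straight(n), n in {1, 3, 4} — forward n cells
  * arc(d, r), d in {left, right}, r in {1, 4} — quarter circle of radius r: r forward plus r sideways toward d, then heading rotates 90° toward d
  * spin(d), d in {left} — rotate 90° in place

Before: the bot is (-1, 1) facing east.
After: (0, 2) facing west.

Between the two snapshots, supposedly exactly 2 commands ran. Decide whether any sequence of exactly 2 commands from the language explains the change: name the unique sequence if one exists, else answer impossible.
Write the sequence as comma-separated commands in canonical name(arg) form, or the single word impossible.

arc(left, 1), spin(left)

key: cell and facing (now W) both changed — the 2 commands mix motion and turning
start: (-1, 1) facing east
t=1 arc(left, 1) ⇒ (0, 2) facing north
t=2 spin(left) ⇒ (0, 2) facing west
all 64 alternatives checked — unique.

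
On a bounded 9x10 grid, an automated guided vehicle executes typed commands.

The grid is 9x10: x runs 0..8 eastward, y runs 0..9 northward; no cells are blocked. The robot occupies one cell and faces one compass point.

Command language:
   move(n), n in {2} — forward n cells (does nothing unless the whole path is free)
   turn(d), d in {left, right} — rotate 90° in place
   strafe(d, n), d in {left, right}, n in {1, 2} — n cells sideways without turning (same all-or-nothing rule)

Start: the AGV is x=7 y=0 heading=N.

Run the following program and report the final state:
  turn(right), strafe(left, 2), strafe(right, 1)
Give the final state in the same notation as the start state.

x=7 y=1 heading=E

start: x=7 y=0 heading=N
[1] after turn(right): x=7 y=0 heading=E
[2] after strafe(left, 2): x=7 y=2 heading=E
[3] after strafe(right, 1): x=7 y=1 heading=E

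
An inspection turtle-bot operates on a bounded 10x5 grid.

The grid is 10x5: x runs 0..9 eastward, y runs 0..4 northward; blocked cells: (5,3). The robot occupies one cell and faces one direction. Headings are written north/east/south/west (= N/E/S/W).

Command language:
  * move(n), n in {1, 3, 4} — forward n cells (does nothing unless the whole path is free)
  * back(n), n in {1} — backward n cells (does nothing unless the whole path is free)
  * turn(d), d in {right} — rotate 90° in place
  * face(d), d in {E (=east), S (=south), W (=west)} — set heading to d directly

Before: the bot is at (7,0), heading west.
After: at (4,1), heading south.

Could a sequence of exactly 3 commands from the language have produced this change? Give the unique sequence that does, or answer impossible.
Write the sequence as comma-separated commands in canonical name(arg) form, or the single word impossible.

key: position moved to (4,1) AND the heading swung to S — translation plus rotation needed
initial: at (7,0), heading west
step 1 (move(3)): at (4,0), heading west
step 2 (face(S)): at (4,0), heading south
step 3 (back(1)): at (4,1), heading south
all 512 alternatives checked — unique.

move(3), face(S), back(1)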